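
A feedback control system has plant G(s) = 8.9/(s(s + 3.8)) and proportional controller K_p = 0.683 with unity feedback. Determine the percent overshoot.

2.24%

From 1 + K_pG(s) = 0: s² + 3.8s + 6.079 = 0 ⇒ ω_n = 2.466, ζ = 0.7706.
%OS = 100·exp(−πζ/√(1−ζ²)) = 100·exp(−π·0.7706/√0.4061) = 2.24%.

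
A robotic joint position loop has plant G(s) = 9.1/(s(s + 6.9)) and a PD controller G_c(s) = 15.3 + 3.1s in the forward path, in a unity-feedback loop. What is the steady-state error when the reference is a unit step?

The open loop G_c(s)G(s) has a pole at the origin (type 1), so the static position error constant is infinite and e_ss = 1/(1+∞) = 0.

0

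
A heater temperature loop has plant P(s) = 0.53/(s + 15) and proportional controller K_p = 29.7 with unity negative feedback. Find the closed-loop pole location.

Closed-loop transfer function: T(s) = K_p·P(s)/(1 + K_p·P(s)) = 15.74/(s + 15 + 15.74) = 15.74/(s + 30.74).
The closed-loop pole is at s = −30.74.

s = -30.74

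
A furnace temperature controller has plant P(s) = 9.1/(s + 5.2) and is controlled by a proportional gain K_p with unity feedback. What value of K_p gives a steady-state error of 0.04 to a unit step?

Steady-state error for a unit step on this type-0 loop is 1/(1 + K_p·P(0)).
P(0) = 1.75. Require 1/(1 + K_p·1.75) = 0.04, so 1 + 1.75·K_p = 25.
K_p = (25 − 1)/1.75 = 13.7.

K_p = 13.7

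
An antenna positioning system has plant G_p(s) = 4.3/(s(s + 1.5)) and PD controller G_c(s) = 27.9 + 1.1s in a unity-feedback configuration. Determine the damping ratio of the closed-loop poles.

Forward path: (27.9 + 1.1s)·4.3/(s(s+1.5)). The closed-loop characteristic equation is s² + (1.5 + 4.3·1.1)s + 4.3·27.9 = 0.
That is s² + 6.23s + 120 = 0, so ω_n = 10.95 rad/s and ζ = 6.23/(2·10.95) = 0.2844.

ζ = 0.284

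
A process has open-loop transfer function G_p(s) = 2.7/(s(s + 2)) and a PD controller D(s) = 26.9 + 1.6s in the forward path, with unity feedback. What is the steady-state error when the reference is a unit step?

0

The open loop D(s)G_p(s) has a pole at the origin (type 1), so the static position error constant is infinite and e_ss = 1/(1+∞) = 0.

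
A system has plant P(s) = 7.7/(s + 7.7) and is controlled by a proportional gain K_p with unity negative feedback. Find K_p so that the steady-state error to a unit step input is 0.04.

K_p = 24

For a type-0 loop with proportional control, e_ss = 1/(1 + K_p·P(0)).
P(0) = 1. Require 1/(1 + K_p·1) = 0.04, so 1 + 1·K_p = 25.
K_p = (25 − 1)/1 = 24.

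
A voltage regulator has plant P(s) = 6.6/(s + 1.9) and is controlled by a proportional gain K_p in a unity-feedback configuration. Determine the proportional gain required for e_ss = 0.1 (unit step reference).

The loop is type 0, so e_ss(step) = 1/(1 + K_pos) with K_pos = K_p·P(0).
P(0) = 3.474. Require 1/(1 + K_p·3.474) = 0.1, so 1 + 3.474·K_p = 10.
K_p = (10 − 1)/3.474 = 2.59.

K_p = 2.59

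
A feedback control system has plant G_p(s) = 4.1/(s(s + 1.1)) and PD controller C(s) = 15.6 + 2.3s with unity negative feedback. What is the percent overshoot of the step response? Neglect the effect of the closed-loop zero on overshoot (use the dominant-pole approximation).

Forward path: (15.6 + 2.3s)·4.1/(s(s+1.1)). The closed-loop characteristic equation is s² + (1.1 + 4.1·2.3)s + 4.1·15.6 = 0.
That is s² + 10.53s + 63.96 = 0, so ω_n = 7.997 rad/s and ζ = 10.53/(2·7.997) = 0.6583.
%OS = 100·exp(−πζ/√(1−ζ²)) = 6.41%.

6.41%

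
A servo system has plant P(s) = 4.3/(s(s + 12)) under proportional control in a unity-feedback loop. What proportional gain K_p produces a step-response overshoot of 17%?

K_p = 34.7

From %OS = 100·exp(−πζ/√(1−ζ²)) = 17%, ζ = −ln(0.17)/√(π²+ln²(0.17)) = 0.4913.
Characteristic equation s² + 12s + 4.3K_p = 0 gives ζ = 12/(2√(4.3K_p)).
Setting ζ = 0.4913: √(4.3K_p) = 12/(2·0.4913) = 12.21, so K_p = 149.2/4.3 = 34.7.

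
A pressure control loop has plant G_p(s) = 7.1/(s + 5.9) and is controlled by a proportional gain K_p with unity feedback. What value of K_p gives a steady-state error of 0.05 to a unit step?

The loop is type 0, so e_ss(step) = 1/(1 + K_pos) with K_pos = K_p·G_p(0).
G_p(0) = 1.203. Require 1/(1 + K_p·1.203) = 0.05, so 1 + 1.203·K_p = 20.
K_p = (20 − 1)/1.203 = 15.8.

K_p = 15.8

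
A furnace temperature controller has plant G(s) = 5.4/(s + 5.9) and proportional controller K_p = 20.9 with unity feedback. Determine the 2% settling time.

Closed-loop transfer function: T(s) = K_p·G(s)/(1 + K_p·G(s)) = 112.9/(s + 5.9 + 112.9) = 112.9/(s + 118.8).
Time constant τ = 1/118.8 = 0.00842 s, so the 2% settling time is about 4τ = 0.0337 s.

T_s ≈ 0.0337 s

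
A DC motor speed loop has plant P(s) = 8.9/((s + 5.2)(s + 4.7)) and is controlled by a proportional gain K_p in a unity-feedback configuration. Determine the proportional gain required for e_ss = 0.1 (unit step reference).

The loop is type 0, so e_ss(step) = 1/(1 + K_pos) with K_pos = K_p·P(0).
P(0) = 0.3642. Require 1/(1 + K_p·0.3642) = 0.1, so 1 + 0.3642·K_p = 10.
K_p = (10 − 1)/0.3642 = 24.7.

K_p = 24.7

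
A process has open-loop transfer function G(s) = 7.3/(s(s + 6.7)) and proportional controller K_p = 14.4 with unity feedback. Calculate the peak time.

From 1 + K_pG(s) = 0: s² + 6.7s + 105.1 = 0 ⇒ ω_n = 10.25, ζ = 0.3267.
Damped frequency ω_d = ω_n√(1−ζ²) = 9.69 rad/s, so peak time T_p = π/ω_d = 0.324 s.

T_p = 0.324 s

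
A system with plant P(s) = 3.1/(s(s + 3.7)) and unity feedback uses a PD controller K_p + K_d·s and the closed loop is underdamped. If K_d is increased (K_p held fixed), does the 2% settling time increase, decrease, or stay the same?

decrease

Characteristic equation s² + (3.7 + 3.1K_d)s + 3.1K_p = 0: raising K_d increases ζω_n = (3.7+3.1K_d)/2 while the loop stays underdamped, so T_s ≈ 4/(ζω_n) decreases.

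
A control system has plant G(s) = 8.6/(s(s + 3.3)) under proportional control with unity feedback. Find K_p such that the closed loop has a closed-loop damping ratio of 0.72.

Closed-loop characteristic equation: s² + 3.3s + K_p·8.6 = 0.
So ω_n = √(8.6K_p) and 2ζω_n = 3.3, giving ζ = 3.3/(2√(8.6K_p)).
Setting ζ = 0.72: √(8.6K_p) = 3.3/(2·0.72) = 2.292, so K_p = 5.252/8.6 = 0.611.

K_p = 0.611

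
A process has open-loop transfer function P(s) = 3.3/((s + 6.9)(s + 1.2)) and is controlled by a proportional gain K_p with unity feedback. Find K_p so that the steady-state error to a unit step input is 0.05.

For a type-0 loop with proportional control, e_ss = 1/(1 + K_p·P(0)).
P(0) = 0.3986. Require 1/(1 + K_p·0.3986) = 0.05, so 1 + 0.3986·K_p = 20.
K_p = (20 − 1)/0.3986 = 47.7.

K_p = 47.7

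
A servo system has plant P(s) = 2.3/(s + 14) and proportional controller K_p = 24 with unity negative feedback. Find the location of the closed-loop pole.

Closed-loop transfer function: T(s) = K_p·P(s)/(1 + K_p·P(s)) = 55.2/(s + 14 + 55.2) = 55.2/(s + 69.2).
The closed-loop pole is at s = −69.2.

s = -69.2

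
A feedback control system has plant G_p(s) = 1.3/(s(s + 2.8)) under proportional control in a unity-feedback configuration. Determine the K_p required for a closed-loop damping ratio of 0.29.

K_p = 17.9

Closed-loop characteristic equation: s² + 2.8s + K_p·1.3 = 0.
So ω_n = √(1.3K_p) and 2ζω_n = 2.8, giving ζ = 2.8/(2√(1.3K_p)).
Setting ζ = 0.29: √(1.3K_p) = 2.8/(2·0.29) = 4.828, so K_p = 23.31/1.3 = 17.9.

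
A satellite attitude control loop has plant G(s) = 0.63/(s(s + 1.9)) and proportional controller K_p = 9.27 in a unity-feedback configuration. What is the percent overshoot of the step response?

26.1%

From 1 + K_pG(s) = 0: s² + 1.9s + 5.84 = 0 ⇒ ω_n = 2.417, ζ = 0.3931.
%OS = 100·exp(−πζ/√(1−ζ²)) = 100·exp(−π·0.3931/√0.8455) = 26.1%.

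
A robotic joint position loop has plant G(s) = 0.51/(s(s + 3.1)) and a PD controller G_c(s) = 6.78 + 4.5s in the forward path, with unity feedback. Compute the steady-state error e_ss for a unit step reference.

The open loop G_c(s)G(s) has a pole at the origin (type 1), so the static position error constant is infinite and e_ss = 1/(1+∞) = 0.

0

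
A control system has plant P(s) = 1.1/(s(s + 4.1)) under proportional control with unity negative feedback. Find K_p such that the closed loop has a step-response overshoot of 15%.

From %OS = 100·exp(−πζ/√(1−ζ²)) = 15%, ζ = −ln(0.15)/√(π²+ln²(0.15)) = 0.5169.
Characteristic equation s² + 4.1s + 1.1K_p = 0 gives ζ = 4.1/(2√(1.1K_p)).
Setting ζ = 0.5169: √(1.1K_p) = 4.1/(2·0.5169) = 3.966, so K_p = 15.73/1.1 = 14.3.

K_p = 14.3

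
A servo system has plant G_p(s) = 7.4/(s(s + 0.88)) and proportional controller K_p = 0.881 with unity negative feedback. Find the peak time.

From 1 + K_pG_p(s) = 0: s² + 0.88s + 6.519 = 0 ⇒ ω_n = 2.553, ζ = 0.1723.
Damped frequency ω_d = ω_n√(1−ζ²) = 2.515 rad/s, so peak time T_p = π/ω_d = 1.25 s.

T_p = 1.25 s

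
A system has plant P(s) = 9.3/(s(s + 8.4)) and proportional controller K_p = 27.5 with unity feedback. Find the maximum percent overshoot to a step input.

42.5%

From 1 + K_pP(s) = 0: s² + 8.4s + 255.8 = 0 ⇒ ω_n = 15.99, ζ = 0.2626.
%OS = 100·exp(−πζ/√(1−ζ²)) = 100·exp(−π·0.2626/√0.931) = 42.5%.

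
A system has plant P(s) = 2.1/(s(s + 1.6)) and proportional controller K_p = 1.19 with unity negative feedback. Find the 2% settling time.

T_s ≈ 5 s

The closed-loop denominator s² + 1.6s + 2.499 gives ω_n = √2.499 = 1.581 and ζ = 1.6/(2ω_n) = 0.5061.
2% settling time T_s ≈ 4/(ζω_n) = 4/0.8 = 5 s.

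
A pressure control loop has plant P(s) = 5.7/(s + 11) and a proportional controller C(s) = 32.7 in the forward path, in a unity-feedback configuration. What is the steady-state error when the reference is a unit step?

0.0557

The loop is type 0. Static position error constant K_pos = C(0)·P(0) = 32.7·0.5182 = 16.94.
Steady-state error to a unit step: e_ss = 1/(1+K_pos) = 1/17.94 = 0.0557.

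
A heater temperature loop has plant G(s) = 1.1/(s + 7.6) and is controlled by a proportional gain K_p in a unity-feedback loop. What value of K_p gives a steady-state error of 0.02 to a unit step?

Steady-state error for a unit step on this type-0 loop is 1/(1 + K_p·G(0)).
G(0) = 0.1447. Require 1/(1 + K_p·0.1447) = 0.02, so 1 + 0.1447·K_p = 50.
K_p = (50 − 1)/0.1447 = 339.

K_p = 339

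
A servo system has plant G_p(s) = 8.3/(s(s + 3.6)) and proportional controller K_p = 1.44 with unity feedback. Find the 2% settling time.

T_s ≈ 2.22 s

Closed-loop characteristic equation: s² + 3.6s + 11.95 = 0, so ω_n = 3.457 rad/s and ζ = 3.6/(2·3.457) = 0.5207.
2% settling time T_s ≈ 4/(ζω_n) = 4/1.8 = 2.22 s.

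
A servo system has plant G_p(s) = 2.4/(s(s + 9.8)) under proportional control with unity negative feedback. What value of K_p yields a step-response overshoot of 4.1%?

From %OS = 100·exp(−πζ/√(1−ζ²)) = 4.1%, ζ = −ln(0.041)/√(π²+ln²(0.041)) = 0.713.
Characteristic equation s² + 9.8s + 2.4K_p = 0 gives ζ = 9.8/(2√(2.4K_p)).
Setting ζ = 0.713: √(2.4K_p) = 9.8/(2·0.713) = 6.873, so K_p = 47.24/2.4 = 19.7.

K_p = 19.7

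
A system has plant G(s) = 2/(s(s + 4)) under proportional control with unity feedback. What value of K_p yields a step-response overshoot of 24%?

From %OS = 100·exp(−πζ/√(1−ζ²)) = 24%, ζ = −ln(0.24)/√(π²+ln²(0.24)) = 0.4136.
Characteristic equation s² + 4s + 2K_p = 0 gives ζ = 4/(2√(2K_p)).
Setting ζ = 0.4136: √(2K_p) = 4/(2·0.4136) = 4.836, so K_p = 23.38/2 = 11.7.

K_p = 11.7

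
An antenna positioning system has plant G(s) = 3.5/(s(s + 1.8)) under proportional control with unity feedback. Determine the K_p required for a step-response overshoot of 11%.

K_p = 0.7

From %OS = 100·exp(−πζ/√(1−ζ²)) = 11%, ζ = −ln(0.11)/√(π²+ln²(0.11)) = 0.5749.
Characteristic equation s² + 1.8s + 3.5K_p = 0 gives ζ = 1.8/(2√(3.5K_p)).
Setting ζ = 0.5749: √(3.5K_p) = 1.8/(2·0.5749) = 1.566, so K_p = 2.451/3.5 = 0.7.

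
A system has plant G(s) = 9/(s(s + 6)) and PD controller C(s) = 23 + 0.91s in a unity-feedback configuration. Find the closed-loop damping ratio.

ζ = 0.493

Forward path: (23 + 0.91s)·9/(s(s+6)). The closed-loop characteristic equation is s² + (6 + 9·0.91)s + 9·23 = 0.
That is s² + 14.19s + 207 = 0, so ω_n = 14.39 rad/s and ζ = 14.19/(2·14.39) = 0.4931.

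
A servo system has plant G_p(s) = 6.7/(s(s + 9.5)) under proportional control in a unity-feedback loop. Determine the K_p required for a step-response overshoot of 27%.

From %OS = 100·exp(−πζ/√(1−ζ²)) = 27%, ζ = −ln(0.27)/√(π²+ln²(0.27)) = 0.3847.
Characteristic equation s² + 9.5s + 6.7K_p = 0 gives ζ = 9.5/(2√(6.7K_p)).
Setting ζ = 0.3847: √(6.7K_p) = 9.5/(2·0.3847) = 12.35, so K_p = 152.5/6.7 = 22.8.

K_p = 22.8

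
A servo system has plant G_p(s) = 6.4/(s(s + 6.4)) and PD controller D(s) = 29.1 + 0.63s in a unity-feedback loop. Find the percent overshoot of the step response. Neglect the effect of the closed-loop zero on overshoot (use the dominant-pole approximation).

Forward path: (29.1 + 0.63s)·6.4/(s(s+6.4)). The closed-loop characteristic equation is s² + (6.4 + 6.4·0.63)s + 6.4·29.1 = 0.
That is s² + 10.43s + 186.2 = 0, so ω_n = 13.65 rad/s and ζ = 10.43/(2·13.65) = 0.3822.
%OS = 100·exp(−πζ/√(1−ζ²)) = 27.3%.

27.3%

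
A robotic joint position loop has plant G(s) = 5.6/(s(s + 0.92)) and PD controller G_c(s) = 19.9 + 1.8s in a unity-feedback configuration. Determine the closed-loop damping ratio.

ζ = 0.521

Forward path: (19.9 + 1.8s)·5.6/(s(s+0.92)). The closed-loop characteristic equation is s² + (0.92 + 5.6·1.8)s + 5.6·19.9 = 0.
That is s² + 11s + 111.4 = 0, so ω_n = 10.56 rad/s and ζ = 11/(2·10.56) = 0.521.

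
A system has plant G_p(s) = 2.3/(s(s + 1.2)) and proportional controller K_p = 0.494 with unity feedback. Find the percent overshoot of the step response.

From 1 + K_pG_p(s) = 0: s² + 1.2s + 1.136 = 0 ⇒ ω_n = 1.066, ζ = 0.5629.
%OS = 100·exp(−πζ/√(1−ζ²)) = 100·exp(−π·0.5629/√0.6832) = 11.8%.

11.8%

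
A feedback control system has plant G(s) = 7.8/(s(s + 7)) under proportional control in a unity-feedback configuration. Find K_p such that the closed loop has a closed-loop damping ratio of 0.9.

Closed-loop characteristic equation: s² + 7s + K_p·7.8 = 0.
So ω_n = √(7.8K_p) and 2ζω_n = 7, giving ζ = 7/(2√(7.8K_p)).
Setting ζ = 0.9: √(7.8K_p) = 7/(2·0.9) = 3.889, so K_p = 15.12/7.8 = 1.94.

K_p = 1.94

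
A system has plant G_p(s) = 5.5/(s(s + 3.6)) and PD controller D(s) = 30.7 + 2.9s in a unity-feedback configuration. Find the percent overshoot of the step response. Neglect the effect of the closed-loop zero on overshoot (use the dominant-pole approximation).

2.77%

Forward path: (30.7 + 2.9s)·5.5/(s(s+3.6)). The closed-loop characteristic equation is s² + (3.6 + 5.5·2.9)s + 5.5·30.7 = 0.
That is s² + 19.55s + 168.8 = 0, so ω_n = 12.99 rad/s and ζ = 19.55/(2·12.99) = 0.7523.
%OS = 100·exp(−πζ/√(1−ζ²)) = 2.77%.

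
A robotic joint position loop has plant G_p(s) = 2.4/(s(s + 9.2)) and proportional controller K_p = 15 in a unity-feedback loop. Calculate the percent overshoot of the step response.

From 1 + K_pG_p(s) = 0: s² + 9.2s + 36 = 0 ⇒ ω_n = 6, ζ = 0.7667.
%OS = 100·exp(−πζ/√(1−ζ²)) = 100·exp(−π·0.7667/√0.4122) = 2.35%.

2.35%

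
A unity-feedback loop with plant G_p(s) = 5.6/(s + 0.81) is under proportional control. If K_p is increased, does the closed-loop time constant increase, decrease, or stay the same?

decrease

Closed-loop pole is at s = −(0.81+K_p·5.6); larger K_p moves it further left, so τ = 1/(0.81+K_p·5.6) decreases.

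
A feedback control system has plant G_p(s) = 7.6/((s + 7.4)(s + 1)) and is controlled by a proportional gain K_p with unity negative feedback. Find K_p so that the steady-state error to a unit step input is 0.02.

K_p = 47.7

Steady-state error for a unit step on this type-0 loop is 1/(1 + K_p·G_p(0)).
G_p(0) = 1.027. Require 1/(1 + K_p·1.027) = 0.02, so 1 + 1.027·K_p = 50.
K_p = (50 − 1)/1.027 = 47.7.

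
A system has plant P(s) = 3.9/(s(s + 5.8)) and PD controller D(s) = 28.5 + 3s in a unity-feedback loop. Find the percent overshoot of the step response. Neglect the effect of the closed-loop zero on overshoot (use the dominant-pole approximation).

0.933%

Forward path: (28.5 + 3s)·3.9/(s(s+5.8)). The closed-loop characteristic equation is s² + (5.8 + 3.9·3)s + 3.9·28.5 = 0.
That is s² + 17.5s + 111.1 = 0, so ω_n = 10.54 rad/s and ζ = 17.5/(2·10.54) = 0.83.
%OS = 100·exp(−πζ/√(1−ζ²)) = 0.933%.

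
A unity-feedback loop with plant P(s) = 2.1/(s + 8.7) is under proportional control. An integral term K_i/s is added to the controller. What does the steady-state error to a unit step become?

0

Adding integral action puts a pole at s = 0 in the forward path, raising the system type to 1; a type-1 loop has zero steady-state error to a step.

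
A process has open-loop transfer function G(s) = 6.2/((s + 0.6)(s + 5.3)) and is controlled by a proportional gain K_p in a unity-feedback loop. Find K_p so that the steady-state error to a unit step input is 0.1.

Steady-state error for a unit step on this type-0 loop is 1/(1 + K_p·G(0)).
G(0) = 1.95. Require 1/(1 + K_p·1.95) = 0.1, so 1 + 1.95·K_p = 10.
K_p = (10 − 1)/1.95 = 4.62.

K_p = 4.62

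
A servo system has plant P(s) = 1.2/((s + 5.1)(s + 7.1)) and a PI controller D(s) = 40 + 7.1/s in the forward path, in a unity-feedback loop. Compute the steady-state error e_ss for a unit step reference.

0

The open loop D(s)P(s) has a pole at the origin (type 1), so the static position error constant is infinite and e_ss = 1/(1+∞) = 0.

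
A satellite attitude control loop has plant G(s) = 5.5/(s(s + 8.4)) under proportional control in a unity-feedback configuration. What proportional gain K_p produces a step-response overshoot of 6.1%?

K_p = 7.25

From %OS = 100·exp(−πζ/√(1−ζ²)) = 6.1%, ζ = −ln(0.061)/√(π²+ln²(0.061)) = 0.6649.
Characteristic equation s² + 8.4s + 5.5K_p = 0 gives ζ = 8.4/(2√(5.5K_p)).
Setting ζ = 0.6649: √(5.5K_p) = 8.4/(2·0.6649) = 6.316, so K_p = 39.9/5.5 = 7.25.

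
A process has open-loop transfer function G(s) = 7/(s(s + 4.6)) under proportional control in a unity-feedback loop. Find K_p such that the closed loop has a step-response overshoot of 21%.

From %OS = 100·exp(−πζ/√(1−ζ²)) = 21%, ζ = −ln(0.21)/√(π²+ln²(0.21)) = 0.4449.
Characteristic equation s² + 4.6s + 7K_p = 0 gives ζ = 4.6/(2√(7K_p)).
Setting ζ = 0.4449: √(7K_p) = 4.6/(2·0.4449) = 5.17, so K_p = 26.73/7 = 3.82.

K_p = 3.82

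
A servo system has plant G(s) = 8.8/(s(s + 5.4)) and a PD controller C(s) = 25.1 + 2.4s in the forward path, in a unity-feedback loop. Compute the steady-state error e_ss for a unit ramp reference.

The loop has one pole at the origin (type 1). Velocity error constant K_v = lim_{s→0} s·C(s)G(s) = 25.1·8.8/5.4 = 40.9.
Steady-state error to a unit ramp: e_ss = 1/K_v = 0.0244.

0.0244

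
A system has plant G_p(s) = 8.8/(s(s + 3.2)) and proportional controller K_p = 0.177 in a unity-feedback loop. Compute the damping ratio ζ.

The closed-loop denominator is s(s+3.2) + 0.177·8.8 = s² + 3.2s + 1.558.
So ω_n² = 1.558 ⇒ ω_n = 1.248 rad/s, and ζ = 3.2/(2ω_n) = 1.28.

ζ = 1.28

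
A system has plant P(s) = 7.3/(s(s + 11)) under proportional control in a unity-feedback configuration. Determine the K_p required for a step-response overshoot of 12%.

K_p = 13.2

From %OS = 100·exp(−πζ/√(1−ζ²)) = 12%, ζ = −ln(0.12)/√(π²+ln²(0.12)) = 0.5594.
Characteristic equation s² + 11s + 7.3K_p = 0 gives ζ = 11/(2√(7.3K_p)).
Setting ζ = 0.5594: √(7.3K_p) = 11/(2·0.5594) = 9.832, so K_p = 96.66/7.3 = 13.2.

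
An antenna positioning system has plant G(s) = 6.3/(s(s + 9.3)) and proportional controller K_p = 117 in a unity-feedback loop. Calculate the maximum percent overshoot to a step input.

57.9%

From 1 + K_pG(s) = 0: s² + 9.3s + 737.1 = 0 ⇒ ω_n = 27.15, ζ = 0.1713.
%OS = 100·exp(−πζ/√(1−ζ²)) = 100·exp(−π·0.1713/√0.9707) = 57.9%.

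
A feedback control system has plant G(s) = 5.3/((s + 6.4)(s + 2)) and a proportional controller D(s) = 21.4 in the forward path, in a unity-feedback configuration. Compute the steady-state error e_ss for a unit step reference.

0.101

The loop is type 0. Static position error constant K_pos = D(0)·G(0) = 21.4·0.4141 = 8.861.
Steady-state error to a unit step: e_ss = 1/(1+K_pos) = 1/9.861 = 0.101.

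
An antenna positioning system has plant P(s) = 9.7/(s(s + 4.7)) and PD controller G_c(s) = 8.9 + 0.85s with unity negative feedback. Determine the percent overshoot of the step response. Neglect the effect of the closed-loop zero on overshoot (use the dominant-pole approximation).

4.73%

Forward path: (8.9 + 0.85s)·9.7/(s(s+4.7)). The closed-loop characteristic equation is s² + (4.7 + 9.7·0.85)s + 9.7·8.9 = 0.
That is s² + 12.95s + 86.33 = 0, so ω_n = 9.291 rad/s and ζ = 12.95/(2·9.291) = 0.6966.
%OS = 100·exp(−πζ/√(1−ζ²)) = 4.73%.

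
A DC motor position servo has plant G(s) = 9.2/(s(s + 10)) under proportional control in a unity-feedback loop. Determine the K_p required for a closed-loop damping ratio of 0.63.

Closed-loop characteristic equation: s² + 10s + K_p·9.2 = 0.
So ω_n = √(9.2K_p) and 2ζω_n = 10, giving ζ = 10/(2√(9.2K_p)).
Setting ζ = 0.63: √(9.2K_p) = 10/(2·0.63) = 7.937, so K_p = 62.99/9.2 = 6.85.

K_p = 6.85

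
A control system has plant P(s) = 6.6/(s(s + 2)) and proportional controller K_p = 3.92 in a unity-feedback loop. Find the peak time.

T_p = 0.63 s

From 1 + K_pP(s) = 0: s² + 2s + 25.87 = 0 ⇒ ω_n = 5.086, ζ = 0.1966.
Damped frequency ω_d = ω_n√(1−ζ²) = 4.987 rad/s, so peak time T_p = π/ω_d = 0.63 s.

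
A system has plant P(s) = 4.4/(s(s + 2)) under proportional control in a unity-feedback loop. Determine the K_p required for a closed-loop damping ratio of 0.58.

K_p = 0.676

Closed-loop characteristic equation: s² + 2s + K_p·4.4 = 0.
So ω_n = √(4.4K_p) and 2ζω_n = 2, giving ζ = 2/(2√(4.4K_p)).
Setting ζ = 0.58: √(4.4K_p) = 2/(2·0.58) = 1.724, so K_p = 2.973/4.4 = 0.676.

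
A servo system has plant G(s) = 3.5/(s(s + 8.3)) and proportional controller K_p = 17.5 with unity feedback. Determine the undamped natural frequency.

The closed-loop denominator is s(s+8.3) + 17.5·3.5 = s² + 8.3s + 61.25.
So ω_n² = 61.25 ⇒ ω_n = 7.826 rad/s, and ζ = 8.3/(2ω_n) = 0.53.

ω_n = 7.83 rad/s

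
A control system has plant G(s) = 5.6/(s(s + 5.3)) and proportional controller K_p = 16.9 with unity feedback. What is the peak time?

T_p = 0.336 s

From 1 + K_pG(s) = 0: s² + 5.3s + 94.64 = 0 ⇒ ω_n = 9.728, ζ = 0.2724.
Damped frequency ω_d = ω_n√(1−ζ²) = 9.36 rad/s, so peak time T_p = π/ω_d = 0.336 s.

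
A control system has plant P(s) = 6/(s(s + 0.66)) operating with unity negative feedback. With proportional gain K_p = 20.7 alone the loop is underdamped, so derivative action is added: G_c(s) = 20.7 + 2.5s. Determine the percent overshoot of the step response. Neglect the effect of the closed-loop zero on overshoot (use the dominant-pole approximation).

Forward path: (20.7 + 2.5s)·6/(s(s+0.66)). The closed-loop characteristic equation is s² + (0.66 + 6·2.5)s + 6·20.7 = 0.
That is s² + 15.66s + 124.2 = 0, so ω_n = 11.14 rad/s and ζ = 15.66/(2·11.14) = 0.7026.
%OS = 100·exp(−πζ/√(1−ζ²)) = 4.5%.

4.5%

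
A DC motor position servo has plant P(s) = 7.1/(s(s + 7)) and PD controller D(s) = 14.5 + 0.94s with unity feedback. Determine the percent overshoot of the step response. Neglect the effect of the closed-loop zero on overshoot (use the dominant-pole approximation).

5.7%

Forward path: (14.5 + 0.94s)·7.1/(s(s+7)). The closed-loop characteristic equation is s² + (7 + 7.1·0.94)s + 7.1·14.5 = 0.
That is s² + 13.67s + 102.9 = 0, so ω_n = 10.15 rad/s and ζ = 13.67/(2·10.15) = 0.6738.
%OS = 100·exp(−πζ/√(1−ζ²)) = 5.7%.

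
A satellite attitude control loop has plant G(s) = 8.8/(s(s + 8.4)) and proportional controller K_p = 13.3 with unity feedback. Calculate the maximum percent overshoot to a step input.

26.6%

From 1 + K_pG(s) = 0: s² + 8.4s + 117 = 0 ⇒ ω_n = 10.82, ζ = 0.3882.
%OS = 100·exp(−πζ/√(1−ζ²)) = 100·exp(−π·0.3882/√0.8493) = 26.6%.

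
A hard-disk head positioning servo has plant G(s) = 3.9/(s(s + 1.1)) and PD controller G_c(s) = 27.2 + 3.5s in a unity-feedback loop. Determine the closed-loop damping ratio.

ζ = 0.716

Forward path: (27.2 + 3.5s)·3.9/(s(s+1.1)). The closed-loop characteristic equation is s² + (1.1 + 3.9·3.5)s + 3.9·27.2 = 0.
That is s² + 14.75s + 106.1 = 0, so ω_n = 10.3 rad/s and ζ = 14.75/(2·10.3) = 0.7161.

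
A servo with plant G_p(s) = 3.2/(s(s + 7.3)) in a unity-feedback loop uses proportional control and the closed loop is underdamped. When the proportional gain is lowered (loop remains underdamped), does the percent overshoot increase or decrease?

ζ = 7.3/(2√(3.2K_p)) rises as K_p falls; higher damping means less overshoot.

decrease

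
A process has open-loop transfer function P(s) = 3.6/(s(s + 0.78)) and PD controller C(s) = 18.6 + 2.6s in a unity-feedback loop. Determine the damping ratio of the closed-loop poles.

ζ = 0.62

Forward path: (18.6 + 2.6s)·3.6/(s(s+0.78)). The closed-loop characteristic equation is s² + (0.78 + 3.6·2.6)s + 3.6·18.6 = 0.
That is s² + 10.14s + 66.96 = 0, so ω_n = 8.183 rad/s and ζ = 10.14/(2·8.183) = 0.6196.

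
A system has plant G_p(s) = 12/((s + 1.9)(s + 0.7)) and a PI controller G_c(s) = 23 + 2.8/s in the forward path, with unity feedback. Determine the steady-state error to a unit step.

The open loop G_c(s)G_p(s) has a pole at the origin (type 1), so the static position error constant is infinite and e_ss = 1/(1+∞) = 0.

0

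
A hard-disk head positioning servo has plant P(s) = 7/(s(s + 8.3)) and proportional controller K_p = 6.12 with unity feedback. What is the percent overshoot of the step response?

Closed-loop characteristic equation: s² + 8.3s + 42.84 = 0, so ω_n = 6.545 rad/s and ζ = 8.3/(2·6.545) = 0.634.
%OS = 100·exp(−πζ/√(1−ζ²)) = 100·exp(−π·0.634/√0.598) = 7.61%.

7.61%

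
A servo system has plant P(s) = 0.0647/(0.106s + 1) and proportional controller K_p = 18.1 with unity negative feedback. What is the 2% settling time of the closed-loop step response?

T_s ≈ 0.195 s

Closed loop: T(s) = K_p·P/(1+K_p·P) = 1.171/(0.106s + 1 + 1.171), with pole at s = −(1 + 1.171)/0.106 = −20.48.
τ = 1/20.48 = 0.04882 s, so 2% settling time ≈ 4τ = 0.195 s.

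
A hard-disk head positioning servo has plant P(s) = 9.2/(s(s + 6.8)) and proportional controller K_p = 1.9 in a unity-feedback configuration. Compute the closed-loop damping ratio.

ζ = 0.813

1 + K_p·P(s) = 0 gives s² + 6.8s + 17.48 = 0.
Matching s² + 2ζω_n s + ω_n²: ω_n = √17.48 = 4.181 rad/s and 2ζω_n = 6.8, so ζ = 6.8/(2·4.181) = 0.813.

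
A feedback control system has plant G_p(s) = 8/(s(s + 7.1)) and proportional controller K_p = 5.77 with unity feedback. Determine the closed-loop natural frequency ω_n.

ω_n = 6.79 rad/s

The closed-loop denominator is s(s+7.1) + 5.77·8 = s² + 7.1s + 46.16.
So ω_n² = 46.16 ⇒ ω_n = 6.794 rad/s, and ζ = 7.1/(2ω_n) = 0.523.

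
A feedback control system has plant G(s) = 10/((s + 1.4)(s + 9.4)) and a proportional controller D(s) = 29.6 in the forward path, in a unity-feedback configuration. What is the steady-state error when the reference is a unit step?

0.0426

The loop is type 0. Static position error constant K_pos = D(0)·G(0) = 29.6·0.7599 = 22.49.
Steady-state error to a unit step: e_ss = 1/(1+K_pos) = 1/23.49 = 0.0426.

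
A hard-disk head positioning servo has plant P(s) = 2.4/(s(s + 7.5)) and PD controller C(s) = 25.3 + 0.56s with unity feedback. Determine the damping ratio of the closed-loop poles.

Forward path: (25.3 + 0.56s)·2.4/(s(s+7.5)). The closed-loop characteristic equation is s² + (7.5 + 2.4·0.56)s + 2.4·25.3 = 0.
That is s² + 8.844s + 60.72 = 0, so ω_n = 7.792 rad/s and ζ = 8.844/(2·7.792) = 0.5675.

ζ = 0.567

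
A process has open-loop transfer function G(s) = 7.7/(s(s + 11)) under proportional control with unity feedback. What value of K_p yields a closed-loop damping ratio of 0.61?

K_p = 10.6

Closed-loop characteristic equation: s² + 11s + K_p·7.7 = 0.
So ω_n = √(7.7K_p) and 2ζω_n = 11, giving ζ = 11/(2√(7.7K_p)).
Setting ζ = 0.61: √(7.7K_p) = 11/(2·0.61) = 9.016, so K_p = 81.3/7.7 = 10.6.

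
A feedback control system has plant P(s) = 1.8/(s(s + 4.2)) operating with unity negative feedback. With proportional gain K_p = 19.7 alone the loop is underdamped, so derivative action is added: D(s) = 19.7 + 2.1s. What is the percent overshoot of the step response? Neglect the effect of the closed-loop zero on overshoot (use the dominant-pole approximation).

5.87%

Forward path: (19.7 + 2.1s)·1.8/(s(s+4.2)). The closed-loop characteristic equation is s² + (4.2 + 1.8·2.1)s + 1.8·19.7 = 0.
That is s² + 7.98s + 35.46 = 0, so ω_n = 5.955 rad/s and ζ = 7.98/(2·5.955) = 0.67.
%OS = 100·exp(−πζ/√(1−ζ²)) = 5.87%.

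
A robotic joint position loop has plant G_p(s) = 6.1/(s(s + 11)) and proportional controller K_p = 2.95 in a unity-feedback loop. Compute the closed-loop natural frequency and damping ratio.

ω_n = 4.24 rad/s, ζ = 1.3

With unity feedback the closed-loop characteristic equation is s² + 11s + 2.95·6.1 = s² + 11s + 18 = 0.
So ω_n² = 18 ⇒ ω_n = 4.242 rad/s, and ζ = 11/(2ω_n) = 1.3.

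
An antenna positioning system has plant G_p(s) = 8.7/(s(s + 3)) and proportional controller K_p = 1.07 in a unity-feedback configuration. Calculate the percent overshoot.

17%

Closed-loop characteristic equation: s² + 3s + 9.309 = 0, so ω_n = 3.051 rad/s and ζ = 3/(2·3.051) = 0.4916.
%OS = 100·exp(−πζ/√(1−ζ²)) = 100·exp(−π·0.4916/√0.7583) = 17%.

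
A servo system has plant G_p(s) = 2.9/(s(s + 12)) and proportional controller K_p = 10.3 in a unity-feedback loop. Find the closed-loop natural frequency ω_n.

ω_n = 5.47 rad/s

The closed-loop denominator is s(s+12) + 10.3·2.9 = s² + 12s + 29.87.
Matching s² + 2ζω_n s + ω_n²: ω_n = √29.87 = 5.465 rad/s and 2ζω_n = 12, so ζ = 12/(2·5.465) = 1.1.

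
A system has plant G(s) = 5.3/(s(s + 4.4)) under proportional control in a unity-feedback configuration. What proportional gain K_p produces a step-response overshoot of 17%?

From %OS = 100·exp(−πζ/√(1−ζ²)) = 17%, ζ = −ln(0.17)/√(π²+ln²(0.17)) = 0.4913.
Characteristic equation s² + 4.4s + 5.3K_p = 0 gives ζ = 4.4/(2√(5.3K_p)).
Setting ζ = 0.4913: √(5.3K_p) = 4.4/(2·0.4913) = 4.478, so K_p = 20.05/5.3 = 3.78.

K_p = 3.78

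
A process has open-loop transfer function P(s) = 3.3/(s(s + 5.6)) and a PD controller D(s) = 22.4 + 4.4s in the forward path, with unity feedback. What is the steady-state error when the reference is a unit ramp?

0.0758

The loop has one pole at the origin (type 1). Velocity error constant K_v = lim_{s→0} s·D(s)P(s) = 22.4·3.3/5.6 = 13.2.
Steady-state error to a unit ramp: e_ss = 1/K_v = 0.0758.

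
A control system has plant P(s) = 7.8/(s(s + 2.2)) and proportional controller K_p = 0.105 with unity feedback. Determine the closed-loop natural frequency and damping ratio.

ω_n = 0.905 rad/s, ζ = 1.22

The closed-loop denominator is s(s+2.2) + 0.105·7.8 = s² + 2.2s + 0.819.
Matching s² + 2ζω_n s + ω_n²: ω_n = √0.819 = 0.905 rad/s and 2ζω_n = 2.2, so ζ = 2.2/(2·0.905) = 1.22.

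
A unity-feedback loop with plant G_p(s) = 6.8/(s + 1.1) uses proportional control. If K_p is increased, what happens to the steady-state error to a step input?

The position error constant K_pos = K_p·G_p(0) grows with K_p, and e_ss = 1/(1+K_pos) falls.

decrease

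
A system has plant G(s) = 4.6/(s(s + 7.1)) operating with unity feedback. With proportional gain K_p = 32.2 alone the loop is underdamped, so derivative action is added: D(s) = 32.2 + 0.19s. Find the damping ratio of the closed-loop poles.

Forward path: (32.2 + 0.19s)·4.6/(s(s+7.1)). The closed-loop characteristic equation is s² + (7.1 + 4.6·0.19)s + 4.6·32.2 = 0.
That is s² + 7.974s + 148.1 = 0, so ω_n = 12.17 rad/s and ζ = 7.974/(2·12.17) = 0.3276.

ζ = 0.328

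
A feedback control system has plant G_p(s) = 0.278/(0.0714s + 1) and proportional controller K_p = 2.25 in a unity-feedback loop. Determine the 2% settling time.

T_s ≈ 0.176 s

Closed loop: T(s) = K_p·G_p/(1+K_p·G_p) = 0.6255/(0.0714s + 1 + 0.6255), with pole at s = −(1 + 0.6255)/0.0714 = −22.77.
τ = 1/22.77 = 0.04392 s, so 2% settling time ≈ 4τ = 0.176 s.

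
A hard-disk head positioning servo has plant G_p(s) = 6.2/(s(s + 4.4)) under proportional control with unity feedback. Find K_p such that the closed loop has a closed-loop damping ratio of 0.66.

K_p = 1.79

Closed-loop characteristic equation: s² + 4.4s + K_p·6.2 = 0.
So ω_n = √(6.2K_p) and 2ζω_n = 4.4, giving ζ = 4.4/(2√(6.2K_p)).
Setting ζ = 0.66: √(6.2K_p) = 4.4/(2·0.66) = 3.333, so K_p = 11.11/6.2 = 1.79.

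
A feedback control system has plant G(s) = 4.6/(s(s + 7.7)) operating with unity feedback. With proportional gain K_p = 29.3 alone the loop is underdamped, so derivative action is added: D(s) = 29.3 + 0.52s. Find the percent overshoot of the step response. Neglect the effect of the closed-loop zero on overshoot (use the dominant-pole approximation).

22%

Forward path: (29.3 + 0.52s)·4.6/(s(s+7.7)). The closed-loop characteristic equation is s² + (7.7 + 4.6·0.52)s + 4.6·29.3 = 0.
That is s² + 10.09s + 134.8 = 0, so ω_n = 11.61 rad/s and ζ = 10.09/(2·11.61) = 0.4346.
%OS = 100·exp(−πζ/√(1−ζ²)) = 22%.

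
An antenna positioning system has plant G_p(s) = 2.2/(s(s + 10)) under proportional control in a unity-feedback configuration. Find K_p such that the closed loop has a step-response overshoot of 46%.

K_p = 197

From %OS = 100·exp(−πζ/√(1−ζ²)) = 46%, ζ = −ln(0.46)/√(π²+ln²(0.46)) = 0.24.
Characteristic equation s² + 10s + 2.2K_p = 0 gives ζ = 10/(2√(2.2K_p)).
Setting ζ = 0.24: √(2.2K_p) = 10/(2·0.24) = 20.84, so K_p = 434.2/2.2 = 197.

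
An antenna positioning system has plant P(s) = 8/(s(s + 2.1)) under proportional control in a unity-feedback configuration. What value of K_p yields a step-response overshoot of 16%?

K_p = 0.543

From %OS = 100·exp(−πζ/√(1−ζ²)) = 16%, ζ = −ln(0.16)/√(π²+ln²(0.16)) = 0.5039.
Characteristic equation s² + 2.1s + 8K_p = 0 gives ζ = 2.1/(2√(8K_p)).
Setting ζ = 0.5039: √(8K_p) = 2.1/(2·0.5039) = 2.084, so K_p = 4.343/8 = 0.543.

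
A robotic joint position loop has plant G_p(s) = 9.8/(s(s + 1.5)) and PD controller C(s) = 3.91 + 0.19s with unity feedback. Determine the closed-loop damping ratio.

ζ = 0.272

Forward path: (3.91 + 0.19s)·9.8/(s(s+1.5)). The closed-loop characteristic equation is s² + (1.5 + 9.8·0.19)s + 9.8·3.91 = 0.
That is s² + 3.362s + 38.32 = 0, so ω_n = 6.19 rad/s and ζ = 3.362/(2·6.19) = 0.2716.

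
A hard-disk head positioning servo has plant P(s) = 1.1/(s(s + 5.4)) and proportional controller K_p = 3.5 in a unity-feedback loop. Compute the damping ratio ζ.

ζ = 1.38

The closed-loop denominator is s(s+5.4) + 3.5·1.1 = s² + 5.4s + 3.85.
So ω_n² = 3.85 ⇒ ω_n = 1.962 rad/s, and ζ = 5.4/(2ω_n) = 1.38.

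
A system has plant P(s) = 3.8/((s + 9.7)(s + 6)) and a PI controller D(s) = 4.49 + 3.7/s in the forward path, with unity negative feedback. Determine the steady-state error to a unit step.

0

The open loop D(s)P(s) has a pole at the origin (type 1), so the static position error constant is infinite and e_ss = 1/(1+∞) = 0.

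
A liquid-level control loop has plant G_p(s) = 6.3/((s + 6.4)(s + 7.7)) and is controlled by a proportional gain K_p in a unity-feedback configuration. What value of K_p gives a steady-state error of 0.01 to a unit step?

Steady-state error for a unit step on this type-0 loop is 1/(1 + K_p·G_p(0)).
G_p(0) = 0.1278. Require 1/(1 + K_p·0.1278) = 0.01, so 1 + 0.1278·K_p = 100.
K_p = (100 − 1)/0.1278 = 774.

K_p = 774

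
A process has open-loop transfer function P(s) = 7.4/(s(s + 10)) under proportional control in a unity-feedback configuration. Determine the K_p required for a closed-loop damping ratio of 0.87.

K_p = 4.46

Closed-loop characteristic equation: s² + 10s + K_p·7.4 = 0.
So ω_n = √(7.4K_p) and 2ζω_n = 10, giving ζ = 10/(2√(7.4K_p)).
Setting ζ = 0.87: √(7.4K_p) = 10/(2·0.87) = 5.747, so K_p = 33.03/7.4 = 4.46.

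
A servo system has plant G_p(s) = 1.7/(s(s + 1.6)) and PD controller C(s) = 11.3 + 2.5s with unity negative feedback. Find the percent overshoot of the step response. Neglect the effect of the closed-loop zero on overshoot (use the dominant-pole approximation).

5.99%

Forward path: (11.3 + 2.5s)·1.7/(s(s+1.6)). The closed-loop characteristic equation is s² + (1.6 + 1.7·2.5)s + 1.7·11.3 = 0.
That is s² + 5.85s + 19.21 = 0, so ω_n = 4.383 rad/s and ζ = 5.85/(2·4.383) = 0.6674.
%OS = 100·exp(−πζ/√(1−ζ²)) = 5.99%.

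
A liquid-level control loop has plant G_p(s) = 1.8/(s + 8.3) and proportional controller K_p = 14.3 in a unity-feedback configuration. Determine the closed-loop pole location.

s = -34.04

Closed-loop transfer function: T(s) = K_p·G_p(s)/(1 + K_p·G_p(s)) = 25.74/(s + 8.3 + 25.74) = 25.74/(s + 34.04).
The closed-loop pole is at s = −34.04.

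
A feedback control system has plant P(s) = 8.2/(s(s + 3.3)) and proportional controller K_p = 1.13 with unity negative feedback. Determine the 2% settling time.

T_s ≈ 2.42 s

Closed-loop characteristic equation: s² + 3.3s + 9.266 = 0, so ω_n = 3.044 rad/s and ζ = 3.3/(2·3.044) = 0.542.
2% settling time T_s ≈ 4/(ζω_n) = 4/1.65 = 2.42 s.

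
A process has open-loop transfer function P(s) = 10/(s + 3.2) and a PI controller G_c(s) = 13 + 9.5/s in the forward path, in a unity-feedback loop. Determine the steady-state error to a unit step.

The open loop G_c(s)P(s) has a pole at the origin (type 1), so the static position error constant is infinite and e_ss = 1/(1+∞) = 0.

0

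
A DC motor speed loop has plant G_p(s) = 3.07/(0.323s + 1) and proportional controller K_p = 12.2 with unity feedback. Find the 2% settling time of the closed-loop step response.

Closed loop: T(s) = K_p·G_p/(1+K_p·G_p) = 37.45/(0.323s + 1 + 37.45), with pole at s = −(1 + 37.45)/0.323 = −119.1.
τ = 1/119.1 = 0.0084 s, so 2% settling time ≈ 4τ = 0.0336 s.

T_s ≈ 0.0336 s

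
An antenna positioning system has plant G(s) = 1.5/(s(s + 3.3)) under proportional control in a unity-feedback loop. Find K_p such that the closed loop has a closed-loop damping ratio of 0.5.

Closed-loop characteristic equation: s² + 3.3s + K_p·1.5 = 0.
So ω_n = √(1.5K_p) and 2ζω_n = 3.3, giving ζ = 3.3/(2√(1.5K_p)).
Setting ζ = 0.5: √(1.5K_p) = 3.3/(2·0.5) = 3.3, so K_p = 10.89/1.5 = 7.26.

K_p = 7.26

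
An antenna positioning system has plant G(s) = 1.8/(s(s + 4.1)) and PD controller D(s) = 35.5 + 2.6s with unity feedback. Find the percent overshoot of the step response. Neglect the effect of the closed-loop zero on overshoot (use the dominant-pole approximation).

12.7%

Forward path: (35.5 + 2.6s)·1.8/(s(s+4.1)). The closed-loop characteristic equation is s² + (4.1 + 1.8·2.6)s + 1.8·35.5 = 0.
That is s² + 8.78s + 63.9 = 0, so ω_n = 7.994 rad/s and ζ = 8.78/(2·7.994) = 0.5492.
%OS = 100·exp(−πζ/√(1−ζ²)) = 12.7%.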